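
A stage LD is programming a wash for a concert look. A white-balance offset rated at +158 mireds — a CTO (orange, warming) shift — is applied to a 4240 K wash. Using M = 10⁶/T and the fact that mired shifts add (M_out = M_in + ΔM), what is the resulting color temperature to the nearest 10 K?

2540 K

M_in = 10⁶/4240 = 235.85 mireds.
M_out = 235.85 + (+158) = 393.85 mireds.
T_out = 10⁶/393.85 = 2539.0 K → 2540 K.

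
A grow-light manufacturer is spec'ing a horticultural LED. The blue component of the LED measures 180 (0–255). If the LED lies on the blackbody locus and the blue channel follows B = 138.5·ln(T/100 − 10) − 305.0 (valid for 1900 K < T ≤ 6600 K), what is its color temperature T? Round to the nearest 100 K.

ln(t − 10) = (180 + 305.0) / 138.5 = 3.5018.
t − 10 = e^3.5018 = 33.175, so t = 43.175.
T = 100·t = 4318 K → 4300 K to the nearest 100 K.

4300 K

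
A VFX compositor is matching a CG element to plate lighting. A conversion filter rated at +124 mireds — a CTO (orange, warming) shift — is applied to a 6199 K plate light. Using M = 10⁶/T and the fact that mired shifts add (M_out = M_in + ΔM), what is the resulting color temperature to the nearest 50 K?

3500 K

M_in = 10⁶/6199 = 161.32 mireds.
M_out = 161.32 + (+124) = 285.32 mireds.
T_out = 10⁶/285.32 = 3504.9 K → 3500 K.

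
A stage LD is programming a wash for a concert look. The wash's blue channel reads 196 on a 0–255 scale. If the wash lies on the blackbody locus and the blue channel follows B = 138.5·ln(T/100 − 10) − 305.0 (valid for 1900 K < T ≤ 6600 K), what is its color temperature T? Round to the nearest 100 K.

4700 K

ln(t − 10) = (196 + 305.0) / 138.5 = 3.6173.
t − 10 = e^3.6173 = 37.238, so t = 47.238.
T = 100·t = 4724 K → 4700 K to the nearest 100 K.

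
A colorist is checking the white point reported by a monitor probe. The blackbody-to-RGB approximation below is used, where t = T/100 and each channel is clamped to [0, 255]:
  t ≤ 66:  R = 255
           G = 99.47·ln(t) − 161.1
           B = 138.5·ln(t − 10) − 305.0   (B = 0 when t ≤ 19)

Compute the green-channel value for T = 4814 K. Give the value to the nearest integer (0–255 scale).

t = 4814/100 = 48.14; the t ≤ 66 branch applies.
G = 99.47·ln 48.14 − 161.1 = 99.47·3.8741 − 161.1 = 224.258.
Rounded: 224.

224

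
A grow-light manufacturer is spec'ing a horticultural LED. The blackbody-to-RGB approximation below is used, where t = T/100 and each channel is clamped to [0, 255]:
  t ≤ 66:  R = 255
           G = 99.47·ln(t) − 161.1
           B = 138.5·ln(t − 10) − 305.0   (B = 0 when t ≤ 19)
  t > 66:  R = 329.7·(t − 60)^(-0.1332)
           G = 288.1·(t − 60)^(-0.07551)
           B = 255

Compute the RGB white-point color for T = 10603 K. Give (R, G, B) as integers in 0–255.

(198, 216, 255)

t = 10603/100 = 106.03; the t > 66 branch applies.
R = 329.7·(106.03 − 60)^(-0.1332) = 329.7·46.03^(-0.1332) = 329.7·0.60046 = 197.971.
G = 288.1·(106.03 − 60)^(-0.07551) = 288.1·46.03^(-0.07551) = 288.1·0.74890 = 215.758.
B = 255 by definition for t > 66.
Rounded: (198, 216, 255).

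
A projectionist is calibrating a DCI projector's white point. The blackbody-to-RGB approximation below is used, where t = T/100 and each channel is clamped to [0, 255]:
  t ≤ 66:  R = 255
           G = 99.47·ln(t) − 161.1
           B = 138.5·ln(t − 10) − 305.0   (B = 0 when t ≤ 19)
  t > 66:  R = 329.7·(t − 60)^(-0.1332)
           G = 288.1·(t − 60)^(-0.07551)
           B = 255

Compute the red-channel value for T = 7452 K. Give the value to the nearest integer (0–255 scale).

231

t = 7452/100 = 74.52; the t > 66 branch applies.
R = 329.7·(74.52 − 60)^(-0.1332) = 329.7·14.52^(-0.1332) = 329.7·0.70021 = 230.858.
Rounded: 231.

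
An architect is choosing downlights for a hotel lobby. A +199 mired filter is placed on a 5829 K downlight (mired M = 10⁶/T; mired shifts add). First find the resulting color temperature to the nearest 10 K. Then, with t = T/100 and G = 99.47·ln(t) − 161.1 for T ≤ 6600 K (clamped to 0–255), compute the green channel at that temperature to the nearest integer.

167

M_in = 10⁶/5829 = 171.56; M_out = 171.56 + (+199) = 370.56.
T_out = 10⁶/370.56 = 2698.6 K → 2700 K; t = 27.
G = 99.47·ln 27 − 161.1 = 99.47·3.2958 − 161.1 = 166.737.
Rounded: 167.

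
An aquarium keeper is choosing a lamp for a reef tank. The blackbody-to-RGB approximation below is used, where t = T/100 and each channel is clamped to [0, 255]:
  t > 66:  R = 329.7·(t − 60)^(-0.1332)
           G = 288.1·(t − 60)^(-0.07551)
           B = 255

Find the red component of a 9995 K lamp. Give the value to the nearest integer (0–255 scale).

t = 9995/100 = 99.95; the t > 66 branch applies.
R = 329.7·(99.95 − 60)^(-0.1332) = 329.7·39.95^(-0.1332) = 329.7·0.61190 = 201.742.
Rounded: 202.

202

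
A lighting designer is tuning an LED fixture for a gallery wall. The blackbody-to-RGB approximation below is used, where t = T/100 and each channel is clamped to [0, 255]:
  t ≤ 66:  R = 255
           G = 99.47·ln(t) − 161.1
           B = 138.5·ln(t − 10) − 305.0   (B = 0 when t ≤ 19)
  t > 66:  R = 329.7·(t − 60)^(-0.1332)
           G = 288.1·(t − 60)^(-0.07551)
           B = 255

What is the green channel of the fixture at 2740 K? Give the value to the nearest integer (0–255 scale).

t = 2740/100 = 27.4; the t ≤ 66 branch applies.
G = 99.47·ln 27.4 − 161.1 = 99.47·3.3105 − 161.1 = 168.200.
Rounded: 168.

168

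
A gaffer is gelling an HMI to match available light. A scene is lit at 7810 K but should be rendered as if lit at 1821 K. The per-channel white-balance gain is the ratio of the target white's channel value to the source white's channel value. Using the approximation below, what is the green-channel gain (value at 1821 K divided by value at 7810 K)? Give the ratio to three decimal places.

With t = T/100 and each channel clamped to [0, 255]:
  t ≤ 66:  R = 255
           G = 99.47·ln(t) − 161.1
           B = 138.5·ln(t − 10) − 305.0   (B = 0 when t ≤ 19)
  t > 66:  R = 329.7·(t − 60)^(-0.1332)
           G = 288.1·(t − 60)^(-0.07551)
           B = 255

At 7810 K (t = 78.1):
  G = 288.1·(78.1 − 60)^(-0.07551) = 288.1·18.1^(-0.07551) = 288.1·0.80359 = 231.513.
At 1821 K (t = 18.21):
  G = 99.47·ln 18.21 − 161.1 = 99.47·2.9020 − 161.1 = 127.559.
Gain = 127.559 / 231.513 = 0.5510 → 0.551.

0.551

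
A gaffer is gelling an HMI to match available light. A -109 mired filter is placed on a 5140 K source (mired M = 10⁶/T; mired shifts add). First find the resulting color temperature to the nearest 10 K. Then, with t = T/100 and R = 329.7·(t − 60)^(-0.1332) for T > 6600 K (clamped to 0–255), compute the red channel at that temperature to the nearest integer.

192

M_in = 10⁶/5140 = 194.55; M_out = 194.55 + (-109) = 85.55.
T_out = 10⁶/85.55 = 11688.7 K → 11690 K; t = 116.9.
R = 329.7·(116.9 − 60)^(-0.1332) = 329.7·56.9^(-0.1332) = 329.7·0.58374 = 192.459.
Rounded: 192.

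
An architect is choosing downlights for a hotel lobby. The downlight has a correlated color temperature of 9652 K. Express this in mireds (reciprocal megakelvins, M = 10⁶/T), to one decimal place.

103.6 mireds

M = 10⁶ / 9652 = 103.605 → 103.6 mireds.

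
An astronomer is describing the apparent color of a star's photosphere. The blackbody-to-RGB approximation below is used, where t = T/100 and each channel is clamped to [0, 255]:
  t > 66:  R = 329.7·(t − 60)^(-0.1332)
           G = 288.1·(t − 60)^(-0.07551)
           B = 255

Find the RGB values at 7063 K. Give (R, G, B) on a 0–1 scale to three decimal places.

t = 7063/100 = 70.63; the t > 66 branch applies.
R = 329.7·(70.63 − 60)^(-0.1332) = 329.7·10.63^(-0.1332) = 329.7·0.72990 = 240.649.
G = 288.1·(70.63 − 60)^(-0.07551) = 288.1·10.63^(-0.07551) = 288.1·0.83654 = 241.007.
B = 255 by definition for t > 66.
Dividing each by 255: (0.9437, 0.9451, 1.0000) → (0.944, 0.945, 1.000).

(0.944, 0.945, 1.000)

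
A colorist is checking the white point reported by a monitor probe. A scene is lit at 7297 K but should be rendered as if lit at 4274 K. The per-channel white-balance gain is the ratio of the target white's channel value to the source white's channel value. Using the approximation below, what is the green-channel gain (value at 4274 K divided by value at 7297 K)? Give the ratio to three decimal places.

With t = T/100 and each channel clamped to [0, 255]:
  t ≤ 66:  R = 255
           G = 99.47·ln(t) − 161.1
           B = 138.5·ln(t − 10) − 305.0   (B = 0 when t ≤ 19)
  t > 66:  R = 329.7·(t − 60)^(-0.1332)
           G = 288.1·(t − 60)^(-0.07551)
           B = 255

At 7297 K (t = 72.97):
  G = 288.1·(72.97 − 60)^(-0.07551) = 288.1·12.97^(-0.07551) = 288.1·0.82407 = 237.413.
At 4274 K (t = 42.74):
  G = 99.47·ln 42.74 − 161.1 = 99.47·3.7551 − 161.1 = 212.423.
Gain = 212.423 / 237.413 = 0.8947 → 0.895.

0.895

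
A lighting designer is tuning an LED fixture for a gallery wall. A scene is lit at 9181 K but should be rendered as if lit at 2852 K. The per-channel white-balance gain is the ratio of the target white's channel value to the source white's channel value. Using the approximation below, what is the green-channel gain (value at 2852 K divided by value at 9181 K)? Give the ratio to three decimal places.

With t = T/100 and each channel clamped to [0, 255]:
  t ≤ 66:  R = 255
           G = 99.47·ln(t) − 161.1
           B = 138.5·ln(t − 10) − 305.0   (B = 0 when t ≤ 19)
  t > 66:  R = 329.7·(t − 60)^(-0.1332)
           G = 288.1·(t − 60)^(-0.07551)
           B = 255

At 9181 K (t = 91.81):
  G = 288.1·(91.81 − 60)^(-0.07551) = 288.1·31.81^(-0.07551) = 288.1·0.77009 = 221.863.
At 2852 K (t = 28.52):
  G = 99.47·ln 28.52 − 161.1 = 99.47·3.3506 − 161.1 = 172.185.
Gain = 172.185 / 221.863 = 0.7761 → 0.776.

0.776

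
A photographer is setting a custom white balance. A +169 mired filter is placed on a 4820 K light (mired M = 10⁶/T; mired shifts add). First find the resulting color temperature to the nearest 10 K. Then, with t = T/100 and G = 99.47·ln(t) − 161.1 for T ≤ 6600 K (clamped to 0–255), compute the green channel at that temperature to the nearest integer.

165

M_in = 10⁶/4820 = 207.47; M_out = 207.47 + (+169) = 376.47.
T_out = 10⁶/376.47 = 2656.3 K → 2660 K; t = 26.6.
G = 99.47·ln 26.6 − 161.1 = 99.47·3.2809 − 161.1 = 165.252.
Rounded: 165.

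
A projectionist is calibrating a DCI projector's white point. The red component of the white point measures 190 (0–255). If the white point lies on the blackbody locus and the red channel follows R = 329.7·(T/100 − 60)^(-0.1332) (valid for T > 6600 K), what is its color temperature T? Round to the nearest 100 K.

12300 K

(t − 60)^(-0.1332) = 190/329.7 = 0.57628.
t − 60 = 0.57628^(1/-0.1332) = 0.57628^(-7.508) = 62.667, so t = 122.667.
T = 100·t = 12267 K → 12300 K to the nearest 100 K.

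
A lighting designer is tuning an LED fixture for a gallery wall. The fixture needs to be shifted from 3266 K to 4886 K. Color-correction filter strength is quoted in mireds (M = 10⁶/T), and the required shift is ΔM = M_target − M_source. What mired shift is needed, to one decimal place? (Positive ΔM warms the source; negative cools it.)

-101.5 mireds

M_source = 10⁶/3266 = 306.185; M_target = 10⁶/4886 = 204.666.
ΔM = 204.666 − 306.185 = -101.519 → -101.5 mireds, a cooling shift.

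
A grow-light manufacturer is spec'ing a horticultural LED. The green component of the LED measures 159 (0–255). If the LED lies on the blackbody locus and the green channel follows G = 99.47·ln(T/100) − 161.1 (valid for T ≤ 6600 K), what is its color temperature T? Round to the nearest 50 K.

2500 K

ln t = (159 + 161.1) / 99.47 = 3.2181.
t = e^3.2181 = 24.980.
T = 100·t = 2498 K → 2500 K to the nearest 50 K.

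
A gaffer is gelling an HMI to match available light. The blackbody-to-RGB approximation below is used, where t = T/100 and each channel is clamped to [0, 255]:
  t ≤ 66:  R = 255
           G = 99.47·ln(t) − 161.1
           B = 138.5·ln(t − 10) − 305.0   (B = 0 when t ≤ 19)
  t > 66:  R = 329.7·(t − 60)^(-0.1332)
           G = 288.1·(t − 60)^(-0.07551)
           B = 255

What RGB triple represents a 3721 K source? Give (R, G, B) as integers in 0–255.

(255, 199, 153)

t = 3721/100 = 37.21; the t ≤ 66 branch applies.
R = 255 by definition for t ≤ 66.
G = 99.47·ln 37.21 − 161.1 = 99.47·3.6166 − 161.1 = 198.641.
B = 138.5·ln(37.21 − 10) − 305.0 = 138.5·ln 27.21 − 305.0 = 138.5·3.3036 − 305.0 = 152.546.
Rounded: (255, 199, 153).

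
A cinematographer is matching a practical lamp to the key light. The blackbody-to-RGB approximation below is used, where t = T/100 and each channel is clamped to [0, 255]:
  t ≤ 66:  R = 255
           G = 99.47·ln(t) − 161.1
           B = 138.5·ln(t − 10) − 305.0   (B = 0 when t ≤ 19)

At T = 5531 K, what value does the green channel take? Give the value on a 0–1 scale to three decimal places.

t = 5531/100 = 55.31; the t ≤ 66 branch applies.
G = 99.47·ln 55.31 − 161.1 = 99.47·4.0130 − 161.1 = 238.069.
On a 0–1 scale: 238.069/255 = 0.9336 → 0.934.

0.934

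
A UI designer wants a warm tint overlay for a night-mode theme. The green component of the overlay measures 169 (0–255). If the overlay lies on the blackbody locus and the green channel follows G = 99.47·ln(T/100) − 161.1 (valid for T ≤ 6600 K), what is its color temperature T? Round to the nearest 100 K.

2800 K

ln t = (169 + 161.1) / 99.47 = 3.3186.
t = e^3.3186 = 27.621.
T = 100·t = 2762 K → 2800 K to the nearest 100 K.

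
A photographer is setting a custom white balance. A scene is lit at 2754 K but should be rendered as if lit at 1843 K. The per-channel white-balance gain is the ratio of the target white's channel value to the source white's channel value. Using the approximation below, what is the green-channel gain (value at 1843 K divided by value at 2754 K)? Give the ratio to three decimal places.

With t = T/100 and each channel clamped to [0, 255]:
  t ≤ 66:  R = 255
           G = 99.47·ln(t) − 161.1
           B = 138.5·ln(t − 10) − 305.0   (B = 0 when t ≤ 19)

At 2754 K (t = 27.54):
  G = 99.47·ln 27.54 − 161.1 = 99.47·3.3156 − 161.1 = 168.707.
At 1843 K (t = 18.43):
  G = 99.47·ln 18.43 − 161.1 = 99.47·2.9140 − 161.1 = 128.754.
Gain = 128.754 / 168.707 = 0.7632 → 0.763.

0.763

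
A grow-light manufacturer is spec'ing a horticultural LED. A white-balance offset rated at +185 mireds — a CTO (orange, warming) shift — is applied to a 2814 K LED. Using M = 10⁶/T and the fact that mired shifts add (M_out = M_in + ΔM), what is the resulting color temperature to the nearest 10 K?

1850 K

M_in = 10⁶/2814 = 355.37 mireds.
M_out = 355.37 + (+185) = 540.37 mireds.
T_out = 10⁶/540.37 = 1850.6 K → 1850 K.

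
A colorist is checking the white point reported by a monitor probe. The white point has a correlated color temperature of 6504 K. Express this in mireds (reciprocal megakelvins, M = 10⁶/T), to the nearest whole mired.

154 mireds

M = 10⁶ / 6504 = 153.752 → 154 mireds.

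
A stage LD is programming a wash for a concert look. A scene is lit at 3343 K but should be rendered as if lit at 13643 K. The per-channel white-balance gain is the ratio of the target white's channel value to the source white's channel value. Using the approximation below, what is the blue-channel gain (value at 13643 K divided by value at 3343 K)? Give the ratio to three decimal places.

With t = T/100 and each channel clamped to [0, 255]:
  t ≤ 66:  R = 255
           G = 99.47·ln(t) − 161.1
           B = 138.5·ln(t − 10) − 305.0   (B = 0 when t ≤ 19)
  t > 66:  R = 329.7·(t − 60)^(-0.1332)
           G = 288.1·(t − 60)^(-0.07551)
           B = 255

At 3343 K (t = 33.43):
  B = 138.5·ln(33.43 − 10) − 305.0 = 138.5·ln 23.43 − 305.0 = 138.5·3.1540 − 305.0 = 131.831.
At 13643 K (t = 136.43):
  B = 255 by definition for t > 66.
Gain = 255.000 / 131.831 = 1.9343 → 1.934.

1.934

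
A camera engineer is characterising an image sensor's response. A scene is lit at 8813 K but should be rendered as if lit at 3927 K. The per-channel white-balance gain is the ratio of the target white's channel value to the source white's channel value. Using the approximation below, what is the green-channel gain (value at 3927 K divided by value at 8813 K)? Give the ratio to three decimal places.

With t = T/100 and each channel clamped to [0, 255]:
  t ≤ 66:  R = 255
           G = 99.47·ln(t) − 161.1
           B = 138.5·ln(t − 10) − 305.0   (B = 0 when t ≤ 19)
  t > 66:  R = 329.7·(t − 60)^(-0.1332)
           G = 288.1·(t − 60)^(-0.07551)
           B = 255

At 8813 K (t = 88.13):
  G = 288.1·(88.13 − 60)^(-0.07551) = 288.1·28.13^(-0.07551) = 288.1·0.77727 = 223.932.
At 3927 K (t = 39.27):
  G = 99.47·ln 39.27 − 161.1 = 99.47·3.6705 − 161.1 = 204.001.
Gain = 204.001 / 223.932 = 0.9110 → 0.911.

0.911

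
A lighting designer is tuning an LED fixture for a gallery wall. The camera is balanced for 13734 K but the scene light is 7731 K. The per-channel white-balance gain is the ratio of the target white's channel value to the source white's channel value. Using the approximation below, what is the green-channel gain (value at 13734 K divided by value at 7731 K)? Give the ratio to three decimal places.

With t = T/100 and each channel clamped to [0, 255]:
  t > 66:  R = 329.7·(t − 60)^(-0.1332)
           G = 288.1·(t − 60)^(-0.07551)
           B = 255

0.893

At 7731 K (t = 77.31):
  G = 288.1·(77.31 − 60)^(-0.07551) = 288.1·17.31^(-0.07551) = 288.1·0.80630 = 232.295.
At 13734 K (t = 137.34):
  G = 288.1·(137.34 − 60)^(-0.07551) = 288.1·77.34^(-0.07551) = 288.1·0.72012 = 207.467.
Gain = 207.467 / 232.295 = 0.8931 → 0.893.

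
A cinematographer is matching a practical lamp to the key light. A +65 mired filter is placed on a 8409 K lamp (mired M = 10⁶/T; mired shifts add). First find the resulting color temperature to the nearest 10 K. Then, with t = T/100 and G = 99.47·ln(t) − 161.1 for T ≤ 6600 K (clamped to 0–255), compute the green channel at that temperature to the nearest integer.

M_in = 10⁶/8409 = 118.92; M_out = 118.92 + (+65) = 183.92.
T_out = 10⁶/183.92 = 5437.1 K → 5440 K; t = 54.4.
G = 99.47·ln 54.4 − 161.1 = 99.47·3.9964 − 161.1 = 236.418.
Rounded: 236.

236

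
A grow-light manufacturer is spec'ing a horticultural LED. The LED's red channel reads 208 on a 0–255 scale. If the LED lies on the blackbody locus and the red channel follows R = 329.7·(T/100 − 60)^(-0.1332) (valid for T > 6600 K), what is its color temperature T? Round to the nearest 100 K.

9200 K

(t − 60)^(-0.1332) = 208/329.7 = 0.63088.
t − 60 = 0.63088^(1/-0.1332) = 0.63088^(-7.508) = 31.763, so t = 91.763.
T = 100·t = 9176 K → 9200 K to the nearest 100 K.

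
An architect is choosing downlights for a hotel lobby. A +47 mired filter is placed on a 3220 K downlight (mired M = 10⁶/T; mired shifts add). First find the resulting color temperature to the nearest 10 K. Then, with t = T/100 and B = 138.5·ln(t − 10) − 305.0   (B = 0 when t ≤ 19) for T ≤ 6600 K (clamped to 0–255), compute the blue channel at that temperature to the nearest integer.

95

M_in = 10⁶/3220 = 310.56; M_out = 310.56 + (+47) = 357.56.
T_out = 10⁶/357.56 = 2796.7 K → 2800 K; t = 28.
B = 138.5·ln(28 − 10) − 305.0 = 138.5·ln 18 − 305.0 = 138.5·2.8904 − 305.0 = 95.316.
Rounded: 95.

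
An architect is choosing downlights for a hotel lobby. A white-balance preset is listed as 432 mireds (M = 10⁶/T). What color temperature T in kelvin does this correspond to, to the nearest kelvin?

T = 10⁶ / 432 = 2314.81 K → 2315 K.

2315 K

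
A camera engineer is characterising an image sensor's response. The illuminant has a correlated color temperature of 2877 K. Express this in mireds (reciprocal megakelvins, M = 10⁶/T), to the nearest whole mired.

M = 10⁶ / 2877 = 347.584 → 348 mireds.

348 mireds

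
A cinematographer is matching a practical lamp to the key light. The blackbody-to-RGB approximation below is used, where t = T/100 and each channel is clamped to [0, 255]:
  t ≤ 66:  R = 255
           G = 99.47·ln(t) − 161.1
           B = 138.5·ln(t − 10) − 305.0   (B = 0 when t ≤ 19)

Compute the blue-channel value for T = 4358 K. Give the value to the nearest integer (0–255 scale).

t = 4358/100 = 43.58; the t ≤ 66 branch applies.
B = 138.5·ln(43.58 − 10) − 305.0 = 138.5·ln 33.58 − 305.0 = 138.5·3.5139 − 305.0 = 181.679.
Rounded: 182.

182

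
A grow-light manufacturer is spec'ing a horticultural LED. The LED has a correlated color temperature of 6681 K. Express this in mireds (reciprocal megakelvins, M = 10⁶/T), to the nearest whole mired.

M = 10⁶ / 6681 = 149.678 → 150 mireds.

150 mireds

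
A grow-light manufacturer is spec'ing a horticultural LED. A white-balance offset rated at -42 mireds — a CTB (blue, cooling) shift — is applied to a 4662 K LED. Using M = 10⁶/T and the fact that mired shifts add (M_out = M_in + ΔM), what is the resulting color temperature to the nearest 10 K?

M_in = 10⁶/4662 = 214.50 mireds.
M_out = 214.50 + (-42) = 172.50 mireds.
T_out = 10⁶/172.50 = 5797.1 K → 5800 K.

5800 K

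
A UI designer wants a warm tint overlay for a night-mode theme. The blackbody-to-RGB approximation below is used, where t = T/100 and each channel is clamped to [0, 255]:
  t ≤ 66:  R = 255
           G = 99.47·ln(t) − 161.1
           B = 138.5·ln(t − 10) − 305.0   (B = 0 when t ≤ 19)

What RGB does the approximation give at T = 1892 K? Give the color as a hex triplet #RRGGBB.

#FF8300

t = 1892/100 = 18.92; the t ≤ 66 branch applies.
R = 255 by definition for t ≤ 66.
G = 99.47·ln 18.92 − 161.1 = 99.47·2.9402 − 161.1 = 131.364.
t = 18.92 ≤ 19, so B = 0.
Rounded: (255, 131, 0).
In hex: #FF8300.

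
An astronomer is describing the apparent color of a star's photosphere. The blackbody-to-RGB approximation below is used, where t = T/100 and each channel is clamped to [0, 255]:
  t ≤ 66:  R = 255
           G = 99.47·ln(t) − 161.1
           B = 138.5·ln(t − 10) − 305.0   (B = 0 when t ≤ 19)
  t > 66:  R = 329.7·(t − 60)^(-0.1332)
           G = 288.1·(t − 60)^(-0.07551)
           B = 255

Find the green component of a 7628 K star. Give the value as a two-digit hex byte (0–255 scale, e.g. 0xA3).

t = 7628/100 = 76.28; the t > 66 branch applies.
G = 288.1·(76.28 − 60)^(-0.07551) = 288.1·16.28^(-0.07551) = 288.1·0.81004 = 233.373.
Rounded: 233; in hex, 0xE9.

0xE9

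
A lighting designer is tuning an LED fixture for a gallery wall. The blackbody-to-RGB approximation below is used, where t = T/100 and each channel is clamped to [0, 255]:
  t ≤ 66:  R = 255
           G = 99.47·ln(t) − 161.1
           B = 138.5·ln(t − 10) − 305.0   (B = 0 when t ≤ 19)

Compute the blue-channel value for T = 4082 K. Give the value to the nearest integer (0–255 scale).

170

t = 4082/100 = 40.82; the t ≤ 66 branch applies.
B = 138.5·ln(40.82 − 10) − 305.0 = 138.5·ln 30.82 − 305.0 = 138.5·3.4282 − 305.0 = 169.801.
Rounded: 170.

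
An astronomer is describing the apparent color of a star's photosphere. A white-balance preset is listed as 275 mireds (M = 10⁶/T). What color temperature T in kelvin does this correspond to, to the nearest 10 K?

T = 10⁶ / 275 = 3636.36 K → 3640 K.

3640 K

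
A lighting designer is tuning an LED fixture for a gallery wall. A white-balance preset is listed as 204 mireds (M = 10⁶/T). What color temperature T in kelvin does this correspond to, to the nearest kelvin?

4902 K

T = 10⁶ / 204 = 4901.96 K → 4902 K.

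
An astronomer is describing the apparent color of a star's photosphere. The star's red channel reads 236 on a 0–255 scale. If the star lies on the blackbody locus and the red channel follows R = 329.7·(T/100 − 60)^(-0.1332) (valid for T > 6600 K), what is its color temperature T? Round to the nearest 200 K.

7200 K

(t − 60)^(-0.1332) = 236/329.7 = 0.71580.
t − 60 = 0.71580^(1/-0.1332) = 0.71580^(-7.508) = 12.307, so t = 72.307.
T = 100·t = 7231 K → 7200 K to the nearest 200 K.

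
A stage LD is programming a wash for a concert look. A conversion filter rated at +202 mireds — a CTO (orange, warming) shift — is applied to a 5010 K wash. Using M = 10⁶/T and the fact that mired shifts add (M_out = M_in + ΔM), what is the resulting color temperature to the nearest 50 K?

2500 K

M_in = 10⁶/5010 = 199.60 mireds.
M_out = 199.60 + (+202) = 401.60 mireds.
T_out = 10⁶/401.60 = 2490.0 K → 2500 K.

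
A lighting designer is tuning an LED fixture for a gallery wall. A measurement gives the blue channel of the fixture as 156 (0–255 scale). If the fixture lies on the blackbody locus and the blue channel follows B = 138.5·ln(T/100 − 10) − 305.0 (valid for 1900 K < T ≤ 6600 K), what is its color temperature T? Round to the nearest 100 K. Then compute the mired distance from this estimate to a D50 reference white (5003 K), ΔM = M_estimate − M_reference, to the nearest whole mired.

ln(t − 10) = (156 + 305.0) / 138.5 = 3.3285.
t − 10 = e^3.3285 = 27.897, so t = 37.897.
T = 100·t = 3790 K → 3800 K to the nearest 100 K.
M_estimate = 10⁶/3800 = 263.16; M_reference = 10⁶/5003 = 199.88.
ΔM = 263.16 − 199.88 = 63.28 → +63 mireds.

+63 mireds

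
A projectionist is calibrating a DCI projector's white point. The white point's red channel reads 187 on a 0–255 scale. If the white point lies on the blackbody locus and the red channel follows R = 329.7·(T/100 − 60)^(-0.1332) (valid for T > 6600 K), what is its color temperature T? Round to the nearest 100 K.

(t − 60)^(-0.1332) = 187/329.7 = 0.56718.
t − 60 = 0.56718^(1/-0.1332) = 0.56718^(-7.508) = 70.620, so t = 130.620.
T = 100·t = 13062 K → 13100 K to the nearest 100 K.

13100 K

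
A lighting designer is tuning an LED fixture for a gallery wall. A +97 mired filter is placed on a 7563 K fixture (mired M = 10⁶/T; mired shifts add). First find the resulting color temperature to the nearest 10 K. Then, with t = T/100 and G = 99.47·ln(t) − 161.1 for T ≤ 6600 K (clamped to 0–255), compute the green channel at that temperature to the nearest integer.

214

M_in = 10⁶/7563 = 132.22; M_out = 132.22 + (+97) = 229.22.
T_out = 10⁶/229.22 = 4362.6 K → 4360 K; t = 43.6.
G = 99.47·ln 43.6 − 161.1 = 99.47·3.7751 − 161.1 = 214.405.
Rounded: 214.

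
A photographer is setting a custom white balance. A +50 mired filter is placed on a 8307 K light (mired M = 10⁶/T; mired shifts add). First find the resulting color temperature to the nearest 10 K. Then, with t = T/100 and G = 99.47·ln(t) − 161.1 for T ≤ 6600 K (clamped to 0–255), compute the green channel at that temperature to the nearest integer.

244

M_in = 10⁶/8307 = 120.38; M_out = 120.38 + (+50) = 170.38.
T_out = 10⁶/170.38 = 5869.2 K → 5870 K; t = 58.7.
G = 99.47·ln 58.7 − 161.1 = 99.47·4.0724 − 161.1 = 243.986.
Rounded: 244.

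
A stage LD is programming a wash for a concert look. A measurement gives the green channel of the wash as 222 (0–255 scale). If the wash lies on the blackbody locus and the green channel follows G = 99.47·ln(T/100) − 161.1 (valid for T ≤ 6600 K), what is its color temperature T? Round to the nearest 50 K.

4700 K

ln t = (222 + 161.1) / 99.47 = 3.8514.
t = e^3.8514 = 47.059.
T = 100·t = 4706 K → 4700 K to the nearest 50 K.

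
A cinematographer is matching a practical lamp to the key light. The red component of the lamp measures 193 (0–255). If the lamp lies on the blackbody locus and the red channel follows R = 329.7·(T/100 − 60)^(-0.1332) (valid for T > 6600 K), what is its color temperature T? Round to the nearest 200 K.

11600 K

(t − 60)^(-0.1332) = 193/329.7 = 0.58538.
t − 60 = 0.58538^(1/-0.1332) = 0.58538^(-7.508) = 55.713, so t = 115.713.
T = 100·t = 11571 K → 11600 K to the nearest 200 K.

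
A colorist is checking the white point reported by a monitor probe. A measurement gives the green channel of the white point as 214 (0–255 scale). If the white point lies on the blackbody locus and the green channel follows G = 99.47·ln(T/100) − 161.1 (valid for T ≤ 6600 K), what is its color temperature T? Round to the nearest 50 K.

ln t = (214 + 161.1) / 99.47 = 3.7710.
t = e^3.7710 = 43.423.
T = 100·t = 4342 K → 4350 K to the nearest 50 K.

4350 K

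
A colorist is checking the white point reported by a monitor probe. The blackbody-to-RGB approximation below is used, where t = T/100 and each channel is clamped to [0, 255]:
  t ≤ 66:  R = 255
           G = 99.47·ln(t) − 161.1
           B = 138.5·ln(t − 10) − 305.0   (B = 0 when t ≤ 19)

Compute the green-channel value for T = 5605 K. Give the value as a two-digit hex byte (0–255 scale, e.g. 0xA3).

t = 5605/100 = 56.05; the t ≤ 66 branch applies.
G = 99.47·ln 56.05 − 161.1 = 99.47·4.0262 − 161.1 = 239.391.
Rounded: 239; in hex, 0xEF.

0xEF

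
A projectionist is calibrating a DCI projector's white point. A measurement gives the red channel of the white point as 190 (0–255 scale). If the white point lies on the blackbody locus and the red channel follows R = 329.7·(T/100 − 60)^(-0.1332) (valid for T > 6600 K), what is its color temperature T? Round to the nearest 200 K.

12200 K

(t − 60)^(-0.1332) = 190/329.7 = 0.57628.
t − 60 = 0.57628^(1/-0.1332) = 0.57628^(-7.508) = 62.667, so t = 122.667.
T = 100·t = 12267 K → 12200 K to the nearest 200 K.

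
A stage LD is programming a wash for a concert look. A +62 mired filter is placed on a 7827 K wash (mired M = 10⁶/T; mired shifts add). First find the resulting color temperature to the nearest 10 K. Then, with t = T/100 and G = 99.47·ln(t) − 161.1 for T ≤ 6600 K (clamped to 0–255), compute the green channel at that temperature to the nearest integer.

233

M_in = 10⁶/7827 = 127.76; M_out = 127.76 + (+62) = 189.76.
T_out = 10⁶/189.76 = 5269.7 K → 5270 K; t = 52.7.
G = 99.47·ln 52.7 − 161.1 = 99.47·3.9646 − 161.1 = 233.260.
Rounded: 233.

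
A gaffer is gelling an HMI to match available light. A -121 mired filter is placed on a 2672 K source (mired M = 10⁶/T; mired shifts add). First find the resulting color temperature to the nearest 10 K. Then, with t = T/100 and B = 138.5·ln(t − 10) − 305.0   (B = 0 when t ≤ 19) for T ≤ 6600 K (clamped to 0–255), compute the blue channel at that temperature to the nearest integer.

164

M_in = 10⁶/2672 = 374.25; M_out = 374.25 + (-121) = 253.25.
T_out = 10⁶/253.25 = 3948.6 K → 3950 K; t = 39.5.
B = 138.5·ln(39.5 − 10) − 305.0 = 138.5·ln 29.5 − 305.0 = 138.5·3.3844 − 305.0 = 163.738.
Rounded: 164.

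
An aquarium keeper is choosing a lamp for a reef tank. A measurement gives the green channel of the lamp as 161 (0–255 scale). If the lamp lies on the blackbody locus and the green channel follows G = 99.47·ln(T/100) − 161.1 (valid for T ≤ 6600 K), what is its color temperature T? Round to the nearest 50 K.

ln t = (161 + 161.1) / 99.47 = 3.2382.
t = e^3.2382 = 25.487.
T = 100·t = 2549 K → 2550 K to the nearest 50 K.

2550 K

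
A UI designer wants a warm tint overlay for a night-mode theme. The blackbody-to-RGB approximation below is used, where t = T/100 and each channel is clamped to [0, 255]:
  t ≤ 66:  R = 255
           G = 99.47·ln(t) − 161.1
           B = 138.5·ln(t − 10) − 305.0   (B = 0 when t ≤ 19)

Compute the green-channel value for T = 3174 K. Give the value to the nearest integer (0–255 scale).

183

t = 3174/100 = 31.74; the t ≤ 66 branch applies.
G = 99.47·ln 31.74 − 161.1 = 99.47·3.4576 − 161.1 = 182.825.
Rounded: 183.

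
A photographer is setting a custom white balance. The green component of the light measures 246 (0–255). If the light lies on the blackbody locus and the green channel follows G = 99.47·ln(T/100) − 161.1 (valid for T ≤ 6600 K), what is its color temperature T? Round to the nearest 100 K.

6000 K

ln t = (246 + 161.1) / 99.47 = 4.0927.
t = e^4.0927 = 59.901.
T = 100·t = 5990 K → 6000 K to the nearest 100 K.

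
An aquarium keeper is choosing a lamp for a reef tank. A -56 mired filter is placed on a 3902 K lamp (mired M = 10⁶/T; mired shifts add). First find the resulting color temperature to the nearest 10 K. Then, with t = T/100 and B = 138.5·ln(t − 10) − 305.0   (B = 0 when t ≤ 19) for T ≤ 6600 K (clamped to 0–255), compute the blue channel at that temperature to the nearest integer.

206

M_in = 10⁶/3902 = 256.28; M_out = 256.28 + (-56) = 200.28.
T_out = 10⁶/200.28 = 4993.0 K → 4990 K; t = 49.9.
B = 138.5·ln(49.9 − 10) − 305.0 = 138.5·ln 39.9 − 305.0 = 138.5·3.6864 − 305.0 = 205.563.
Rounded: 206.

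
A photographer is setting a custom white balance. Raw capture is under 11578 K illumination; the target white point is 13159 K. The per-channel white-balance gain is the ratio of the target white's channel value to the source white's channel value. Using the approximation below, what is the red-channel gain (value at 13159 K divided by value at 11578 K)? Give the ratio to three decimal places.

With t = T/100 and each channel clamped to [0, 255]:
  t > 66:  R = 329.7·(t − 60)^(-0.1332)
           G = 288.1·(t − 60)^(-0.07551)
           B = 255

At 11578 K (t = 115.78):
  R = 329.7·(115.78 − 60)^(-0.1332) = 329.7·55.78^(-0.1332) = 329.7·0.58529 = 192.969.
At 13159 K (t = 131.59):
  R = 329.7·(131.59 − 60)^(-0.1332) = 329.7·71.59^(-0.1332) = 329.7·0.56615 = 186.661.
Gain = 186.661 / 192.969 = 0.9673 → 0.967.

0.967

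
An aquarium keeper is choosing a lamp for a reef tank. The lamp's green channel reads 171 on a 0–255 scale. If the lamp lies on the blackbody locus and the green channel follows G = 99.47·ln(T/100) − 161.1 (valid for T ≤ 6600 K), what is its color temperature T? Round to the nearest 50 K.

ln t = (171 + 161.1) / 99.47 = 3.3387.
t = e^3.3387 = 28.182.
T = 100·t = 2818 K → 2800 K to the nearest 50 K.

2800 K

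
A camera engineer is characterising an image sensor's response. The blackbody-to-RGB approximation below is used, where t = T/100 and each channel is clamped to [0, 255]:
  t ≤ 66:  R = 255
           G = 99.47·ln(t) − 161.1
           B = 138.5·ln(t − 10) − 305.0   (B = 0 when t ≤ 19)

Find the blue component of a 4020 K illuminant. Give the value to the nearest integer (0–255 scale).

167

t = 4020/100 = 40.2; the t ≤ 66 branch applies.
B = 138.5·ln(40.2 − 10) − 305.0 = 138.5·ln 30.2 − 305.0 = 138.5·3.4078 − 305.0 = 166.986.
Rounded: 167.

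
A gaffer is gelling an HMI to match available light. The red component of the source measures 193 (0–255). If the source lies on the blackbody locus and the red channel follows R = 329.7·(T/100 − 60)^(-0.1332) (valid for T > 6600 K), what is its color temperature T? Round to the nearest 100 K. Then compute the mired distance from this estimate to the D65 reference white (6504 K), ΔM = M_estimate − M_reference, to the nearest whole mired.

-68 mireds

(t − 60)^(-0.1332) = 193/329.7 = 0.58538.
t − 60 = 0.58538^(1/-0.1332) = 0.58538^(-7.508) = 55.713, so t = 115.713.
T = 100·t = 11571 K → 11600 K to the nearest 100 K.
M_estimate = 10⁶/11600 = 86.21; M_reference = 10⁶/6504 = 153.75.
ΔM = 86.21 − 153.75 = -67.54 → -68 mireds.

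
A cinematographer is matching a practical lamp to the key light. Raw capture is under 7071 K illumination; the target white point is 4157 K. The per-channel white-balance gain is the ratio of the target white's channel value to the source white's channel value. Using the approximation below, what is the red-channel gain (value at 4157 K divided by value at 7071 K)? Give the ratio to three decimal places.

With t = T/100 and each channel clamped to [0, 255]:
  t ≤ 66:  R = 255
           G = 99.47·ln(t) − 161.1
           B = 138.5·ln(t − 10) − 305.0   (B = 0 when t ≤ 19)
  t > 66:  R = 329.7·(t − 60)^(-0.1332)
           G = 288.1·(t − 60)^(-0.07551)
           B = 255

1.061

At 7071 K (t = 70.71):
  R = 329.7·(70.71 − 60)^(-0.1332) = 329.7·10.71^(-0.1332) = 329.7·0.72918 = 240.409.
At 4157 K (t = 41.57):
  R = 255 by definition for t ≤ 66.
Gain = 255.000 / 240.409 = 1.0607 → 1.061.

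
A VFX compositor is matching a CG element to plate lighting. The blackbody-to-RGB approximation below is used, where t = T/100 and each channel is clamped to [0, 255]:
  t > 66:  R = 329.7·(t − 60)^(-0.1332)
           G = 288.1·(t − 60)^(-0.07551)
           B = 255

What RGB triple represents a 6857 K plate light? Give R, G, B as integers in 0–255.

R=248, G=245, B=255

t = 6857/100 = 68.57; the t > 66 branch applies.
R = 329.7·(68.57 − 60)^(-0.1332) = 329.7·8.57^(-0.1332) = 329.7·0.75115 = 247.654.
G = 288.1·(68.57 − 60)^(-0.07551) = 288.1·8.57^(-0.07551) = 288.1·0.85026 = 244.959.
B = 255 by definition for t > 66.
Rounded: (248, 245, 255).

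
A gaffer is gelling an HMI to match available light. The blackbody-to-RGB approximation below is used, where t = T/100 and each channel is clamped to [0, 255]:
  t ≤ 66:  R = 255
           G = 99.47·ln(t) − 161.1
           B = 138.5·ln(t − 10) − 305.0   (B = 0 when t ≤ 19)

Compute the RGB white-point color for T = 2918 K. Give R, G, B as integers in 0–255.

t = 2918/100 = 29.18; the t ≤ 66 branch applies.
R = 255 by definition for t ≤ 66.
G = 99.47·ln 29.18 − 161.1 = 99.47·3.3735 − 161.1 = 174.460.
B = 138.5·ln(29.18 − 10) − 305.0 = 138.5·ln 19.18 − 305.0 = 138.5·2.9539 − 305.0 = 104.111.
Rounded: (255, 174, 104).

R=255, G=174, B=104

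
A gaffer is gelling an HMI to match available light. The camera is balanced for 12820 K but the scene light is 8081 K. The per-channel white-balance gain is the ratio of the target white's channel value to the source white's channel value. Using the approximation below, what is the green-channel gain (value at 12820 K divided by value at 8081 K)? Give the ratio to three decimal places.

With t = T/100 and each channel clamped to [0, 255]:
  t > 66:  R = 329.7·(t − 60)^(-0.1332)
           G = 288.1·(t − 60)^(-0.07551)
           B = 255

At 8081 K (t = 80.81):
  G = 288.1·(80.81 − 60)^(-0.07551) = 288.1·20.81^(-0.07551) = 288.1·0.79517 = 229.087.
At 12820 K (t = 128.2):
  G = 288.1·(128.2 − 60)^(-0.07551) = 288.1·68.2^(-0.07551) = 288.1·0.72699 = 209.447.
Gain = 209.447 / 229.087 = 0.9143 → 0.914.

0.914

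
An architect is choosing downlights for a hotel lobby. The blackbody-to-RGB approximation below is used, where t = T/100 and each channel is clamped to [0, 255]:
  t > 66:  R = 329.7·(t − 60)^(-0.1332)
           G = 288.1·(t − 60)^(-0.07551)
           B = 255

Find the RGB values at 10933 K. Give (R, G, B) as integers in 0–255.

t = 10933/100 = 109.33; the t > 66 branch applies.
R = 329.7·(109.33 − 60)^(-0.1332) = 329.7·49.33^(-0.1332) = 329.7·0.59495 = 196.154.
G = 288.1·(109.33 − 60)^(-0.07551) = 288.1·49.33^(-0.07551) = 288.1·0.74499 = 214.633.
B = 255 by definition for t > 66.
Rounded: (196, 215, 255).

(196, 215, 255)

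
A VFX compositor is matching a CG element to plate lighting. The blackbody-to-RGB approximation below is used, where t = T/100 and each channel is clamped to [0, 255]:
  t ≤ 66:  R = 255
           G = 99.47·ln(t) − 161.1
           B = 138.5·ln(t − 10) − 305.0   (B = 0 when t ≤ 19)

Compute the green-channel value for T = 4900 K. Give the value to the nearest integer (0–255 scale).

t = 4900/100 = 49; the t ≤ 66 branch applies.
G = 99.47·ln 49 − 161.1 = 99.47·3.8918 − 161.1 = 226.019.
Rounded: 226.

226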